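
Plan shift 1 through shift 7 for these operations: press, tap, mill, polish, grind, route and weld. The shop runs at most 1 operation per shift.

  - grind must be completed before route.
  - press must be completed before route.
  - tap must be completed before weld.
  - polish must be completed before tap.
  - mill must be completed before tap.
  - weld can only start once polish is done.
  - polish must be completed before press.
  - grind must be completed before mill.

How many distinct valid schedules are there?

Splitting on press: it can be shift 2 (4), shift 3 (8), shift 4 (9), shift 5 (6), shift 6 (3). Listing each branch's schedules as (tap, mill, polish, grind, route, weld) by shift number:
press=shift 2: (5,4,1,3,6,7) (5,4,1,3,7,6) (6,4,1,3,5,7) (6,5,1,3,4,7) — 4.
press=shift 3: (5,4,1,2,6,7) (5,4,1,2,7,6) (5,4,2,1,6,7) (5,4,2,1,7,6) (6,4,1,2,5,7) (6,4,2,1,5,7) (6,5,1,2,4,7) (6,5,2,1,4,7) — 8.
press=shift 4: (5,2,3,1,6,7) (5,2,3,1,7,6) (5,3,1,2,6,7) (5,3,1,2,7,6) (5,3,2,1,6,7) (5,3,2,1,7,6) (6,2,3,1,5,7) (6,3,1,2,5,7) (6,3,2,1,5,7) — 9.
press=shift 5: (4,2,3,1,6,7) (4,2,3,1,7,6) (4,3,1,2,6,7) (4,3,1,2,7,6) (4,3,2,1,6,7) (4,3,2,1,7,6) — 6.
press=shift 6: (4,2,3,1,7,5) (4,3,1,2,7,5) (4,3,2,1,7,5) — 3.
Summing: 4 + 8 + 9 + 6 + 3 = 30.

30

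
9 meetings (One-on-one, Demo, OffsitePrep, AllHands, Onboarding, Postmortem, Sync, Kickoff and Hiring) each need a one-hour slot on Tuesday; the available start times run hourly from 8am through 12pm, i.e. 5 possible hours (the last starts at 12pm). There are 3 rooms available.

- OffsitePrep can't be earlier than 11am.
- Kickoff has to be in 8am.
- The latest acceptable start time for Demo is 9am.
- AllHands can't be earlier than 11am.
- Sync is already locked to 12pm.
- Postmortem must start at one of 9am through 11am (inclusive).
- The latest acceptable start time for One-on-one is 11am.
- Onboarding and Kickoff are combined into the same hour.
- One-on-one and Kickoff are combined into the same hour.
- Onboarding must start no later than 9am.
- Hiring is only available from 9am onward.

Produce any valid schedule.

Sync -> 12pm, Onboarding -> 8am, One-on-one -> 8am, Hiring -> 9am, AllHands -> 11am, Postmortem -> 9am, OffsitePrep -> 11am, Kickoff -> 8am, Demo -> 9am

Checking: Onboarding = Kickoff = 8am; One-on-one = Kickoff = 8am; Onboarding=8am in [8am,9am]; OffsitePrep=11am in [11am,12pm]; Postmortem=9am in [9am,11am]; Sync=12pm in [12pm,12pm]; Hiring=9am in [9am,12pm]; Kickoff=8am in [8am,8am]; Demo=9am in [8am,9am]; AllHands=11am in [11am,12pm]; One-on-one=8am in [8am,11am]; max 3 per hour (cap 3).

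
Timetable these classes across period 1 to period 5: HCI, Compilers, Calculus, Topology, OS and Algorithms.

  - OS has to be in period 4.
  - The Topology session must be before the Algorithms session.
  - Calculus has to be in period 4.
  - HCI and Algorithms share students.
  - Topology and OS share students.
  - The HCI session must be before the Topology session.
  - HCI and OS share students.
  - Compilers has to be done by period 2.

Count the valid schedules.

Splitting on HCI: it can be period 1 (10), period 2 (4). Listing each branch's schedules as (Compilers, Calculus, Topology, OS, Algorithms) by period number:
HCI=period 1: (1,4,2,4,3) (1,4,2,4,4) (1,4,2,4,5) (1,4,3,4,4) (1,4,3,4,5) (2,4,2,4,3) (2,4,2,4,4) (2,4,2,4,5) (2,4,3,4,4) (2,4,3,4,5) — 10.
HCI=period 2: (1,4,3,4,4) (1,4,3,4,5) (2,4,3,4,4) (2,4,3,4,5) — 4.
Summing: 10 + 4 = 14.

14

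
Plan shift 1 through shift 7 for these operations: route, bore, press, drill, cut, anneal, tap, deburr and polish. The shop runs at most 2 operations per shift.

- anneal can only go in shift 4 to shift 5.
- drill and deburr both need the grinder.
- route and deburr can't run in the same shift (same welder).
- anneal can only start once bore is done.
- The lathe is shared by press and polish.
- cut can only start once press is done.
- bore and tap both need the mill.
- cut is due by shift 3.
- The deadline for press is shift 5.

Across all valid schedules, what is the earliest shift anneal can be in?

Anneal is available from shift 4; anneal's own window allows nothing later than shift 5.
anneal at shift 4 is achievable: cut in shift 2; anneal in shift 4; bore in shift 1; deburr in shift 4; tap in shift 3; drill in shift 3; press in shift 1; route in shift 2; polish in shift 5.

shift 4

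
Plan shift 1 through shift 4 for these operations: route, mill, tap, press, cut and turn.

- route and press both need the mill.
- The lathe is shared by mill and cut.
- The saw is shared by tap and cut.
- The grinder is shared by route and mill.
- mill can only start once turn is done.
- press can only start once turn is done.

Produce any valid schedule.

route in shift 1, press in shift 2, cut in shift 3, mill in shift 2, turn in shift 1, tap in shift 1

Checking: turn(shift 1) before mill(shift 2); turn(shift 1) before press(shift 2); route(shift 1) != mill(shift 2); mill(shift 2) != cut(shift 3); tap(shift 1) != cut(shift 3); route(shift 1) != press(shift 2).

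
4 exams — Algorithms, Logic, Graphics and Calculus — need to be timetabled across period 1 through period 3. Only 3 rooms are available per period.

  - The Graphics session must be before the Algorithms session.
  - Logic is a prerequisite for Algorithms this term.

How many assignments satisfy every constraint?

Splitting on Algorithms: it can be period 2 (3), period 3 (12). Listing each branch's schedules as (Logic, Graphics, Calculus) by period number:
Algorithms=period 2: (1,1,1) (1,1,2) (1,1,3) — 3.
Algorithms=period 3: (1,1,1) (1,1,2) (1,1,3) (1,2,1) (1,2,2) (1,2,3) (2,1,1) (2,1,2) (2,1,3) (2,2,1) (2,2,2) (2,2,3) — 12.
Summing: 3 + 12 = 15.

15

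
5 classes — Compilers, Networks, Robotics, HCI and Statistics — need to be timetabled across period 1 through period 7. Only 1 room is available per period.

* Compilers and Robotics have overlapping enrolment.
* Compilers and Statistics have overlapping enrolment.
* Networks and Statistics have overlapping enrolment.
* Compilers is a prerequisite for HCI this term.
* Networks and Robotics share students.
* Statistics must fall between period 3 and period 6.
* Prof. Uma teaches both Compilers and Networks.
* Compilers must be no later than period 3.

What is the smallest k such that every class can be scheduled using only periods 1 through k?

The precedence chain requires at least 2 distinct periods.
With at most 1 per period and 5 classes, at least 5 periods are needed.
Statistics can't be placed before period 3, so the schedule must run through at least period 3.
5 works (last occupied period: period 5): for example Robotics in period 5, HCI in period 2, Statistics in period 3, Compilers in period 1, Networks in period 4.

5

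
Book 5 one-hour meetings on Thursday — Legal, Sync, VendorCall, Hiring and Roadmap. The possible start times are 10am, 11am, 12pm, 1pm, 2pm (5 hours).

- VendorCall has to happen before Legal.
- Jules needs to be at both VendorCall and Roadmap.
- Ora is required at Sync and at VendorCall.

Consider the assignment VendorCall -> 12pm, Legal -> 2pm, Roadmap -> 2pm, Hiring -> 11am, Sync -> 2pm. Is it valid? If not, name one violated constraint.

Yes, all constraints hold

VendorCall has to happen before Legal — holds.
Ora is required at Sync and at VendorCall — holds.
Jules needs to be at both VendorCall and Roadmap — holds.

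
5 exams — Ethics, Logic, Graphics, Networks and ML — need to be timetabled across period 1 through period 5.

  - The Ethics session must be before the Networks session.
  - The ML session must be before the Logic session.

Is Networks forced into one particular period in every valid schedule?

Networks can be period 2 (e.g. Ethics in period 1, Graphics in period 1, Networks in period 2, Logic in period 2, ML in period 1) or period 3 (e.g. Ethics -> period 1, Logic -> period 2, Networks -> period 3, ML -> period 1, Graphics -> period 1).

No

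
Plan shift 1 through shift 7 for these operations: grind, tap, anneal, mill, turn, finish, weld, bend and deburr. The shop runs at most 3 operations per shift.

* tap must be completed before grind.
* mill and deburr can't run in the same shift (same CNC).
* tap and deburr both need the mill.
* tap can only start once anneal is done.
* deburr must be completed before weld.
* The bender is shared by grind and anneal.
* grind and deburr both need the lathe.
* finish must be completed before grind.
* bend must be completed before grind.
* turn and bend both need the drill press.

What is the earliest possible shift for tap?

shift 2

Precedence pushes tap to at least shift 2; downstream work caps tap at shift 6.
tap at shift 2 is achievable: finish in shift 1; weld in shift 2; anneal in shift 1; tap in shift 2; mill in shift 3; grind in shift 3; bend in shift 2; turn in shift 3; deburr in shift 1.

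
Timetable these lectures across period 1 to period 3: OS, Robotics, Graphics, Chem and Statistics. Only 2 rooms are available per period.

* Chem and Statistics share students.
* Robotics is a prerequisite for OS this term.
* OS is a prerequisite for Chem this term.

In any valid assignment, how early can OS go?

period 2

Precedence pushes OS to at least period 2; downstream work caps OS at period 2.
OS at period 2 is achievable: Robotics=period 1; Chem=period 3; OS=period 2; Statistics=period 2; Graphics=period 1.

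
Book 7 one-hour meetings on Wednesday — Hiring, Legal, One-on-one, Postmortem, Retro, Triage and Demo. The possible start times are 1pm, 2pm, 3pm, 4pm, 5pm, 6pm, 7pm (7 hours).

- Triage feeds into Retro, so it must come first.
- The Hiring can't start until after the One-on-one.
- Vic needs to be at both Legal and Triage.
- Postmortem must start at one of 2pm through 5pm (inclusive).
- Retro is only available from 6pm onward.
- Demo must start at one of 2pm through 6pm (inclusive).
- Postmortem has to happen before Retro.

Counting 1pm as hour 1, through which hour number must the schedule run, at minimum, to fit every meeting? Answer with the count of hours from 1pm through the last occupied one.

6

The precedence chain requires at least 2 distinct hours.
Retro can't be placed before 6pm — that is hour 6 counting from 1pm — so the schedule must run through at least 6 hours.
6 works (last occupied hour: 6pm): for example Retro in 6pm; Hiring in 2pm; One-on-one in 1pm; Triage in 1pm; Demo in 2pm; Postmortem in 2pm; Legal in 2pm.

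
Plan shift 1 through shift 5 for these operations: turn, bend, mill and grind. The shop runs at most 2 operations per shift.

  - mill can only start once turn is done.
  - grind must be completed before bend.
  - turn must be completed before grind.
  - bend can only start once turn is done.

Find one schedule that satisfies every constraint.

mill in shift 2; turn in shift 1; grind in shift 2; bend in shift 3

Checking: turn(shift 1) before grind(shift 2); turn(shift 1) before mill(shift 2); grind(shift 2) before bend(shift 3); turn(shift 1) before bend(shift 3); max 2 per shift (cap 2).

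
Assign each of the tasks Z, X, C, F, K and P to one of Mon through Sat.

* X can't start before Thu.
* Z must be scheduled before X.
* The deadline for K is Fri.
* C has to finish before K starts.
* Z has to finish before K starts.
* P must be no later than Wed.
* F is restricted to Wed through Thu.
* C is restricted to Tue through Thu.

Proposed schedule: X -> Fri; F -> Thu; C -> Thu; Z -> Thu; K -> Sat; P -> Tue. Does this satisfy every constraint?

Z has to finish before K starts — holds.
The deadline for K is Fri — violated.
X can't start before Thu — holds.
F is restricted to Wed through Thu — holds.
C has to finish before K starts — holds.
P must be no later than Wed — holds.
Z must be scheduled before X — holds.
C is restricted to Tue through Thu — holds.

Invalid. The deadline for K is Fri.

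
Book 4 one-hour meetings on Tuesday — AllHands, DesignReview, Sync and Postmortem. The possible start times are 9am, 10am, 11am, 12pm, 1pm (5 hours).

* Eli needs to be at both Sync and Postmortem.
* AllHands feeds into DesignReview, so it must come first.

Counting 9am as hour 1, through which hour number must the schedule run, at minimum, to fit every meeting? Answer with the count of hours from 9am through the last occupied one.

2 hours

The precedence chain requires at least 2 distinct hours.
2 works (last occupied hour: 10am): for example DesignReview in 10am; Sync in 9am; Postmortem in 10am; AllHands in 9am.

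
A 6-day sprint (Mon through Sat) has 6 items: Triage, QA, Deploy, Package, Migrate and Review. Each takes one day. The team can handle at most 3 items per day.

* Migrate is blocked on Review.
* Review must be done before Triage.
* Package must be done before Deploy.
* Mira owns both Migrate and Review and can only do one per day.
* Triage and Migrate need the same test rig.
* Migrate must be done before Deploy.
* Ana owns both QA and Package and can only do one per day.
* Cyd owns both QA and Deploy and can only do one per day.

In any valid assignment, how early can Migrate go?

Precedence pushes Migrate to at least Tue; downstream work caps Migrate at Fri.
Migrate at Tue is achievable: QA in Tue, Deploy in Wed, Package in Mon, Review in Mon, Triage in Wed, Migrate in Tue.

Tue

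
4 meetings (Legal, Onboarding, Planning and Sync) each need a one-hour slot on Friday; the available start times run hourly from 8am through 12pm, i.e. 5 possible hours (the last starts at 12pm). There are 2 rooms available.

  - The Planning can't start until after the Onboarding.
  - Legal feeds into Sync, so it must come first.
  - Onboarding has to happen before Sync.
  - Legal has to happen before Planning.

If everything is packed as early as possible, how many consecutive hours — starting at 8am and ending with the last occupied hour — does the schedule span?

2

The precedence chain requires at least 2 distinct hours.
With at most 2 per hour and 4 meetings, at least 2 hours are needed.
2 works (last occupied hour: 9am): for example Legal -> 8am, Planning -> 9am, Sync -> 9am, Onboarding -> 8am.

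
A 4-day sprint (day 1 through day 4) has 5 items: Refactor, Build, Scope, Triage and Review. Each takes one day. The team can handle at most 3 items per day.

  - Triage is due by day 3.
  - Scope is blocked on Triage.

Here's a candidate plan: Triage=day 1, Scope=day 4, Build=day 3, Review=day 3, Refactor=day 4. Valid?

Yes, all constraints hold

Triage is due by day 3 — holds.
The team can handle at most 3 items per day — holds.
Scope is blocked on Triage — holds.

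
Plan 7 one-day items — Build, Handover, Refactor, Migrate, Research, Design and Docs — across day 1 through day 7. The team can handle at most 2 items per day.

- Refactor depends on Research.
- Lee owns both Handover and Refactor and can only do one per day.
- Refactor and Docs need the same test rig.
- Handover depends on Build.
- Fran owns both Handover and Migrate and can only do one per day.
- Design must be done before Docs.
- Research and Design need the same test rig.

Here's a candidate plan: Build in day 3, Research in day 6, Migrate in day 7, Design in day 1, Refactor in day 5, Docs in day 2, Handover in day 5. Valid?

Invalid. Lee owns both Handover and Refactor and can only do one per day.

Design must be done before Docs — holds.
Fran owns both Handover and Migrate and can only do one per day — holds.
Refactor depends on Research — violated.
The team can handle at most 2 items per day — holds.
Refactor and Docs need the same test rig — holds.
Handover depends on Build — holds.
Lee owns both Handover and Refactor and can only do one per day — violated.
Research and Design need the same test rig — holds.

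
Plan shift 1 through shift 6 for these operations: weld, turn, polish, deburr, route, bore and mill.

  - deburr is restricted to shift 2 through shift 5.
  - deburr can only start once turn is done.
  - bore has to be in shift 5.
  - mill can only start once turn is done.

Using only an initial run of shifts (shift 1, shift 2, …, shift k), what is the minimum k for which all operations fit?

5

The precedence chain requires at least 2 distinct shifts.
bore can't be placed before shift 5, so the schedule must run through at least shift 5.
5 works (last occupied shift: shift 5): for example route=shift 1; weld=shift 1; bore=shift 5; mill=shift 2; polish=shift 1; deburr=shift 2; turn=shift 1.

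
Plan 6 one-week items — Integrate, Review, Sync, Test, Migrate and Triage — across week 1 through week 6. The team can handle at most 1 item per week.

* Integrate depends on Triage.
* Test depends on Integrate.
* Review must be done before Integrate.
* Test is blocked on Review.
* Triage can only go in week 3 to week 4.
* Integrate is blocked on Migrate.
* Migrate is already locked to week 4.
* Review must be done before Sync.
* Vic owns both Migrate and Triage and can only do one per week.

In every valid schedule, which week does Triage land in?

Triage's window is week 3–week 4.
Migrate is fixed at week 4, and Triage can't share a week with Migrate.
So Triage must be week 3.

week 3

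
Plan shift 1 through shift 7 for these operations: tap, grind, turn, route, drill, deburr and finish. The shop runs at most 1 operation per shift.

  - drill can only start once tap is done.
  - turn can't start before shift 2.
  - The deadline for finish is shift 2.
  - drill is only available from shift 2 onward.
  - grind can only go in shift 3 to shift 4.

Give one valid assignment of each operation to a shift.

tap -> shift 2; finish -> shift 1; grind -> shift 3; drill -> shift 4; route -> shift 6; deburr -> shift 7; turn -> shift 5

Checking: tap(shift 2) before drill(shift 4); turn=shift 5 in [shift 2,shift 7]; grind=shift 3 in [shift 3,shift 4]; finish=shift 1 in [shift 1,shift 2]; drill=shift 4 in [shift 2,shift 7]; max 1 per shift (cap 1).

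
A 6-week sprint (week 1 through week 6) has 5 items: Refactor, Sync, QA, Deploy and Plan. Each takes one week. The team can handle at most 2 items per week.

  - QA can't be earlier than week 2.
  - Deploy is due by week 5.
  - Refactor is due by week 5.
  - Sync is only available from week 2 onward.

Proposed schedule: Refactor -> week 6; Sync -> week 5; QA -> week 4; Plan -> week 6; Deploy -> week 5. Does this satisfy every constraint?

No. Refactor is due by week 5 is not satisfied.

Sync is only available from week 2 onward — holds.
QA can't be earlier than week 2 — holds.
Refactor is due by week 5 — violated.
The team can handle at most 2 items per week — holds.
Deploy is due by week 5 — holds.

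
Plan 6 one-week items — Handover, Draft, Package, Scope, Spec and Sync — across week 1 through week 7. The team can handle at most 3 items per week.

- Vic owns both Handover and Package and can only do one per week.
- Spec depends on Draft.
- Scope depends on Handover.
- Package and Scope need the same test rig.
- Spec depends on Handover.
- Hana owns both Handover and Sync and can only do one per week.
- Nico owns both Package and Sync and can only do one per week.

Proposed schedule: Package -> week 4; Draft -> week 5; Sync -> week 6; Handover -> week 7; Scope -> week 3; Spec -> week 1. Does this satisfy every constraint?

No — it violates: Spec depends on Handover

Hana owns both Handover and Sync and can only do one per week — holds.
Vic owns both Handover and Package and can only do one per week — holds.
Scope depends on Handover — violated.
Spec depends on Draft — violated.
Spec depends on Handover — violated.
Package and Scope need the same test rig — holds.
The team can handle at most 3 items per week — holds.
Nico owns both Package and Sync and can only do one per week — holds.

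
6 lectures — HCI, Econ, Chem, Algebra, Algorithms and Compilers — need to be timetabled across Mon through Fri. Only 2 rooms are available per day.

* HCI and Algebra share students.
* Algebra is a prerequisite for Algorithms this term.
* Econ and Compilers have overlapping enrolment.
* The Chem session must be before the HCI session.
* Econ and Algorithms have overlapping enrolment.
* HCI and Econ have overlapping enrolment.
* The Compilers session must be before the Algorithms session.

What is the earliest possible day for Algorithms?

Tue

Precedence pushes Algorithms to at least Tue.
Algorithms at Tue is achievable: Algorithms=Tue; Chem=Tue; Econ=Thu; Compilers=Mon; HCI=Wed; Algebra=Mon.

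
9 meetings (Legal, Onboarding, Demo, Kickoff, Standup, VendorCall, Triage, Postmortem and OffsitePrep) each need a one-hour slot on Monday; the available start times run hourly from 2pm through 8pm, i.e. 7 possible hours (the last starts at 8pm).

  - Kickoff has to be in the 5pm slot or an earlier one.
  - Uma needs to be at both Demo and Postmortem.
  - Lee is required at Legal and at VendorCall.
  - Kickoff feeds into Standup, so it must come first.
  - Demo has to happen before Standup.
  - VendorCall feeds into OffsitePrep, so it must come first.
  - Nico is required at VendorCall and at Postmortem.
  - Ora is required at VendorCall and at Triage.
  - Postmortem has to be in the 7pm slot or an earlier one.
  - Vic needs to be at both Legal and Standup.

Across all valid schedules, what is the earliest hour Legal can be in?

2pm

Legal at 2pm is achievable: Demo=3pm, Legal=2pm, Kickoff=2pm, OffsitePrep=4pm, Standup=4pm, VendorCall=3pm, Onboarding=2pm, Postmortem=2pm, Triage=2pm.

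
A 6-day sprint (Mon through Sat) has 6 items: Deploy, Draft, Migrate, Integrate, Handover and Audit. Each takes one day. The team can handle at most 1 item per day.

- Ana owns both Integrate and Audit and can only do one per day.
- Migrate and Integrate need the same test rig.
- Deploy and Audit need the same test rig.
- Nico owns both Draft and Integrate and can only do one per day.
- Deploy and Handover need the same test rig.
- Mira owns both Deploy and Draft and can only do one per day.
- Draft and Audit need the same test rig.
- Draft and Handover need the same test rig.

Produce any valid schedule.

Draft -> Tue, Audit -> Sat, Integrate -> Thu, Handover -> Fri, Migrate -> Wed, Deploy -> Mon

Checking: Deploy(Mon) != Draft(Tue); Deploy(Mon) != Handover(Fri); Draft(Tue) != Handover(Fri); Deploy(Mon) != Audit(Sat); Draft(Tue) != Audit(Sat); Draft(Tue) != Integrate(Thu); Integrate(Thu) != Audit(Sat); Migrate(Wed) != Integrate(Thu); max 1 per day (cap 1).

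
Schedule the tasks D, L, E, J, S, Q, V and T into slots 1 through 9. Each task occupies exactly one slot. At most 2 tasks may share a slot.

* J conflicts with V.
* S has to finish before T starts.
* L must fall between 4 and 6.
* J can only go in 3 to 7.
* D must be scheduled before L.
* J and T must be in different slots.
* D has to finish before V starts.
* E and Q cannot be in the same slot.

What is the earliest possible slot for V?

2

Precedence pushes V to at least 2.
V at 2 is achievable: E=3, V=2, S=1, Q=4, D=1, L=4, J=3, T=2.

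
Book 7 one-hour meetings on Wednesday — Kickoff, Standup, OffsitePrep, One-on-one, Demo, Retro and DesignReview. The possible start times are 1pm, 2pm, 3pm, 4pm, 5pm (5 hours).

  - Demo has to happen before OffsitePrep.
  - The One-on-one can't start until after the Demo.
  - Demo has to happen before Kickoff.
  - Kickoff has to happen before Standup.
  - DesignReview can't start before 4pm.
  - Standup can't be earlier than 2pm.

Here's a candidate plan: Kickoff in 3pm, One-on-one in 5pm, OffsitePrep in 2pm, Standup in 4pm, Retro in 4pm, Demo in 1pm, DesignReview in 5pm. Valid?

Kickoff has to happen before Standup — holds.
Demo has to happen before Kickoff — holds.
The One-on-one can't start until after the Demo — holds.
Demo has to happen before OffsitePrep — holds.
DesignReview can't start before 4pm — holds.
Standup can't be earlier than 2pm — holds.

Yes, all constraints hold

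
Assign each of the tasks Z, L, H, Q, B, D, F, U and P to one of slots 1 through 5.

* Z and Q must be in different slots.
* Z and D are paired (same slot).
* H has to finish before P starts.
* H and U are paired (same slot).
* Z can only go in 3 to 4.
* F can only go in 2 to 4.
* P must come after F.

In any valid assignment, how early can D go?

D must be in the same slot as Z, which can't be before 3, so D is at least 3; D must be in the same slot as Z, which can't be after 4, so D is at most 4.
D at 3 is achievable: D in 3; Z in 3; B in 1; F in 2; U in 1; H in 1; Q in 1; P in 3; L in 1.

3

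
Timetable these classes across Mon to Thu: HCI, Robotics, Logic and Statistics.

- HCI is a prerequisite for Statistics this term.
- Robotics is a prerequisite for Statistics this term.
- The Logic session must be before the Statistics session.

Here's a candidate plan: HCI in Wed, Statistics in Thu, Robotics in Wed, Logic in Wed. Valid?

Yes

Robotics is a prerequisite for Statistics this term — holds.
The Logic session must be before the Statistics session — holds.
HCI is a prerequisite for Statistics this term — holds.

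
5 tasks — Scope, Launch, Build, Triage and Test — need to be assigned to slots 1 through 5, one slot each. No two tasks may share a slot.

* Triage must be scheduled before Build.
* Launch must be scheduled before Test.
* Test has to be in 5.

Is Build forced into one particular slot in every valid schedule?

Build can be 2 (e.g. Build -> 2; Launch -> 3; Triage -> 1; Scope -> 4; Test -> 5) or 3 (e.g. Test -> 5; Build -> 3; Launch -> 1; Triage -> 2; Scope -> 4).

No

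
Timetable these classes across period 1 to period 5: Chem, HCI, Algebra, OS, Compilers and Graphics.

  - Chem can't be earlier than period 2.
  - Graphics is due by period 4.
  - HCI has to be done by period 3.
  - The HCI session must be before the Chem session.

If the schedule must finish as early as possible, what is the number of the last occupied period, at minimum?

2

The precedence chain requires at least 2 distinct periods.
2 works (last occupied period: period 2): for example Compilers=period 1, OS=period 1, HCI=period 1, Graphics=period 1, Algebra=period 1, Chem=period 2.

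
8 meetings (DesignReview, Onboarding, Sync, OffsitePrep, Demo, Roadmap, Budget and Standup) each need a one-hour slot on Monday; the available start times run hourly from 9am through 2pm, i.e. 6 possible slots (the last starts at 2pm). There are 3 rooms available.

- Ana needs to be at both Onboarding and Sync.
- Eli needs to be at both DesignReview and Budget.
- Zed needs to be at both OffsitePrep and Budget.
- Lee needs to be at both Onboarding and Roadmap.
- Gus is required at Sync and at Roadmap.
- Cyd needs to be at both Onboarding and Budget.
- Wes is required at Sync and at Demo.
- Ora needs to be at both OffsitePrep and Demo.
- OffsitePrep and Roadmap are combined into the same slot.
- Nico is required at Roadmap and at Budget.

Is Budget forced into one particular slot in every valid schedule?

Budget can be 9am (e.g. Onboarding -> 10am; Demo -> 10am; OffsitePrep -> 11am; Budget -> 9am; Standup -> 9am; DesignReview -> 10am; Sync -> 9am; Roadmap -> 11am) or 10am (e.g. Demo -> 9am; Standup -> 10am; Sync -> 10am; DesignReview -> 9am; Budget -> 10am; Onboarding -> 9am; Roadmap -> 11am; OffsitePrep -> 11am).

No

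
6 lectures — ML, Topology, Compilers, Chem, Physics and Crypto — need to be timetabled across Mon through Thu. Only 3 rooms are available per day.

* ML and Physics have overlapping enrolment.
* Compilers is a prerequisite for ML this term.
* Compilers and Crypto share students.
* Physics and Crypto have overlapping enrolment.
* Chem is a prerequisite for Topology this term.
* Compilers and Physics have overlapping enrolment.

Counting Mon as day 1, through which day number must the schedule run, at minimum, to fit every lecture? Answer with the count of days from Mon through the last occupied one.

The precedence chain requires at least 2 distinct days.
With at most 3 per day and 6 lectures, at least 2 days are needed.
Could 2 days be enough, i.e. nothing placed later than Tue? No: ML must come after Compilers (at Mon or later) → {Tue}; Compilers must come before ML (at Tue or earlier) → {Mon}; Physics can't share with ML (Tue) → {Mon}; Physics can't share with Compilers (Mon) → nothing is left.
So 2 days is not enough.
3 works (last occupied day: Wed): for example Compilers -> Mon, Topology -> Tue, Chem -> Mon, Crypto -> Tue, ML -> Tue, Physics -> Wed.

3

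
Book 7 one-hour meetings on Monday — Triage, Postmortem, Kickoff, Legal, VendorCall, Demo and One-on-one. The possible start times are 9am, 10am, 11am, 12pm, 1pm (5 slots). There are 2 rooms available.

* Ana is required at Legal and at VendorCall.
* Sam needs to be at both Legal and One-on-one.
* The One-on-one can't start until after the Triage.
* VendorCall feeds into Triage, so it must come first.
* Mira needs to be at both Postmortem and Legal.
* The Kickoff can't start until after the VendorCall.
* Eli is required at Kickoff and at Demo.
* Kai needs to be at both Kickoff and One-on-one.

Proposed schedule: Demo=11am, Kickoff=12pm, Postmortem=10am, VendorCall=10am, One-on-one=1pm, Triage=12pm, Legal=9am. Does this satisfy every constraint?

Yes

There are 2 rooms available — holds.
VendorCall feeds into Triage, so it must come first — holds.
The Kickoff can't start until after the VendorCall — holds.
Mira needs to be at both Postmortem and Legal — holds.
Eli is required at Kickoff and at Demo — holds.
Sam needs to be at both Legal and One-on-one — holds.
Kai needs to be at both Kickoff and One-on-one — holds.
The One-on-one can't start until after the Triage — holds.
Ana is required at Legal and at VendorCall — holds.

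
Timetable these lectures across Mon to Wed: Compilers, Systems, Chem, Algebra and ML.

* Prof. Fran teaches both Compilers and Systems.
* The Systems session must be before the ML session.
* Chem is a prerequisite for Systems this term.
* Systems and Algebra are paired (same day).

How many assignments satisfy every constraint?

2

Enumerating: Chem=Mon, Algebra=Tue, Systems=Tue, Compilers=Mon, ML=Wed | Chem in Mon; Systems in Tue; ML in Wed; Algebra in Tue; Compilers in Wed.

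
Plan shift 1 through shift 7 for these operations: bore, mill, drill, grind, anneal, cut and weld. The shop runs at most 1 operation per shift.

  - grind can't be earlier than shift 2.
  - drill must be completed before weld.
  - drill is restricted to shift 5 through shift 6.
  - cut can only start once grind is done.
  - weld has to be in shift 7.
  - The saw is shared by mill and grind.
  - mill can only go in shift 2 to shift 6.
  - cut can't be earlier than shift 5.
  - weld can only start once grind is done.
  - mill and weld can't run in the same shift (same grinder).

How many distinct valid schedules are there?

24

Splitting on bore: it can be shift 1 (12), shift 2 (4), shift 3 (4), shift 4 (4). Listing each branch's schedules as (mill, drill, grind, anneal, cut, weld) by shift number:
bore=shift 1: (2,5,3,4,6,7) (2,5,4,3,6,7) (2,6,3,4,5,7) (2,6,4,3,5,7) (3,5,2,4,6,7) (3,5,4,2,6,7) (3,6,2,4,5,7) (3,6,4,2,5,7) (4,5,2,3,6,7) (4,5,3,2,6,7) (4,6,2,3,5,7) (4,6,3,2,5,7) — 12.
bore=shift 2: (3,5,4,1,6,7) (3,6,4,1,5,7) (4,5,3,1,6,7) (4,6,3,1,5,7) — 4.
bore=shift 3: (2,5,4,1,6,7) (2,6,4,1,5,7) (4,5,2,1,6,7) (4,6,2,1,5,7) — 4.
bore=shift 4: (2,5,3,1,6,7) (2,6,3,1,5,7) (3,5,2,1,6,7) (3,6,2,1,5,7) — 4.
Summing: 12 + 4 + 4 + 4 = 24.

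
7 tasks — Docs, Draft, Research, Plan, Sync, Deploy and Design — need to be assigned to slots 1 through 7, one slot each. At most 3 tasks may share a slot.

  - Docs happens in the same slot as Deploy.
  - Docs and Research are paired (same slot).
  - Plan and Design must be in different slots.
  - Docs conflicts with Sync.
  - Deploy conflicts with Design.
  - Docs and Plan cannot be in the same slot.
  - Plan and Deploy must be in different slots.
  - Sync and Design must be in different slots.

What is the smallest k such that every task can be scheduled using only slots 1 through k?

With at most 3 per slot and 7 tasks, at least 3 slots are needed.
3 works (last occupied slot: 3): for example Draft -> 2; Sync -> 2; Plan -> 2; Docs -> 1; Deploy -> 1; Research -> 1; Design -> 3.

3 slots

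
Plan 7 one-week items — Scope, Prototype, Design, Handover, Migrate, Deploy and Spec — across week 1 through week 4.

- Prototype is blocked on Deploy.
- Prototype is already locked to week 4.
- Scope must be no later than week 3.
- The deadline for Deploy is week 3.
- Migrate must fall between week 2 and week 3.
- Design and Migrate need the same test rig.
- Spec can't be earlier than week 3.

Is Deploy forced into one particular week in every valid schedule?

Deploy can be week 1 (e.g. Scope -> week 1, Deploy -> week 1, Migrate -> week 2, Handover -> week 1, Design -> week 1, Spec -> week 3, Prototype -> week 4) or week 2 (e.g. Handover in week 1; Migrate in week 2; Spec in week 3; Prototype in week 4; Scope in week 1; Design in week 1; Deploy in week 2).

No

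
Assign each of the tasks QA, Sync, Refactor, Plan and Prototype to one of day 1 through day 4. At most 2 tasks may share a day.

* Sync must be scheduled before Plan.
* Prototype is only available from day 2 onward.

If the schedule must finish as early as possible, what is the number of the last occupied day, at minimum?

3

The precedence chain requires at least 2 distinct days.
With at most 2 per day and 5 tasks, at least 3 days are needed.
3 works (last occupied day: day 3): for example Plan=day 2; Refactor=day 3; Sync=day 1; QA=day 1; Prototype=day 2.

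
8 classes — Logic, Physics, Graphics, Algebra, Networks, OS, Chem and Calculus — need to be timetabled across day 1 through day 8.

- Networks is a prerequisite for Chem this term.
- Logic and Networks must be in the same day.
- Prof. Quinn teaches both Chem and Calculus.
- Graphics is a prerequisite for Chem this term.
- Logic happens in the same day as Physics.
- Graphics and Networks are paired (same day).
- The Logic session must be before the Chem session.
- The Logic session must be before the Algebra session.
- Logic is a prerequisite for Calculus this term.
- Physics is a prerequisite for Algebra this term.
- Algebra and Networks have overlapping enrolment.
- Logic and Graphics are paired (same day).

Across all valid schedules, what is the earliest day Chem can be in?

day 2

Precedence pushes Chem to at least day 2.
Chem at day 2 is achievable: Calculus=day 3; Graphics=day 1; Algebra=day 2; Networks=day 1; Logic=day 1; OS=day 1; Chem=day 2; Physics=day 1.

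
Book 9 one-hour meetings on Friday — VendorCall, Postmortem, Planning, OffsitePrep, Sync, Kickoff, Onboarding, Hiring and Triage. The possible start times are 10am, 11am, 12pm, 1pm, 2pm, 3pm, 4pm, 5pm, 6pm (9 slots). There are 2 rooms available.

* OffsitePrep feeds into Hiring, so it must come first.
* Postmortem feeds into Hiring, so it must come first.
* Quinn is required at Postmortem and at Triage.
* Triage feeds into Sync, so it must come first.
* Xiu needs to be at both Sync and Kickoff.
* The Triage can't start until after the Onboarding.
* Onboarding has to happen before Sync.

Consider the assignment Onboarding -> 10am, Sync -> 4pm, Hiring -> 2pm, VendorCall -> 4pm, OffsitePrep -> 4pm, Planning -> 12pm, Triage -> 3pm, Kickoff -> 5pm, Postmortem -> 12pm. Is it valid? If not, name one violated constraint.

OffsitePrep feeds into Hiring, so it must come first — violated.
Onboarding has to happen before Sync — holds.
The Triage can't start until after the Onboarding — holds.
Postmortem feeds into Hiring, so it must come first — holds.
Xiu needs to be at both Sync and Kickoff — holds.
Quinn is required at Postmortem and at Triage — holds.
There are 2 rooms available — violated.
Triage feeds into Sync, so it must come first — holds.

No — it violates: There are 2 rooms available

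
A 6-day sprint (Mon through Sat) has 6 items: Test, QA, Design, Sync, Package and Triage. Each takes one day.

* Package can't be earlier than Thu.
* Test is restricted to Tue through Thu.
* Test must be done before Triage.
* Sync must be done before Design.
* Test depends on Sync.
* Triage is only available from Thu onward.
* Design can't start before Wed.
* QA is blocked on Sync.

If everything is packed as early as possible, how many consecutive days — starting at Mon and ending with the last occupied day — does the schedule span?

The precedence chain requires at least 3 distinct days.
Package can't be placed before Thu — that is day 4 counting from Mon — so the schedule must run through at least 4 days.
4 works (last occupied day: Thu): for example Design -> Wed; Package -> Thu; QA -> Tue; Sync -> Mon; Test -> Tue; Triage -> Thu.

4 days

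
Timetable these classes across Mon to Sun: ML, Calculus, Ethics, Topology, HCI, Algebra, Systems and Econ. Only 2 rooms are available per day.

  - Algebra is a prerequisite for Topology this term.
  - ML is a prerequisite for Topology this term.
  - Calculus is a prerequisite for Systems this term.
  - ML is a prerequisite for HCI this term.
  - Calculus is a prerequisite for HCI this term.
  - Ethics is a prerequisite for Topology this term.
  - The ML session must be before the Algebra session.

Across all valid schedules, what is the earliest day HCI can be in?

Precedence pushes HCI to at least Tue.
HCI at Tue is achievable: Topology=Thu; Econ=Thu; Systems=Wed; ML=Mon; Ethics=Wed; Algebra=Tue; Calculus=Mon; HCI=Tue.

Tue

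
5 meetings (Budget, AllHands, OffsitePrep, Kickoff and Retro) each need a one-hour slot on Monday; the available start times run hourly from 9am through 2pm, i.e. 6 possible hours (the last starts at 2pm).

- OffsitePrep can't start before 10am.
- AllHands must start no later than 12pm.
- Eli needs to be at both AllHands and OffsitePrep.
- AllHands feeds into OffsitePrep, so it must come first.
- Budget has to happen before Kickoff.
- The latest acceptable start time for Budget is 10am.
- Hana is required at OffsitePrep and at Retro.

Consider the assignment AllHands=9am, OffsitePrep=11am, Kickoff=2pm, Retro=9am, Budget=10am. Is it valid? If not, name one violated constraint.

Valid

Eli needs to be at both AllHands and OffsitePrep — holds.
Hana is required at OffsitePrep and at Retro — holds.
Budget has to happen before Kickoff — holds.
AllHands must start no later than 12pm — holds.
The latest acceptable start time for Budget is 10am — holds.
AllHands feeds into OffsitePrep, so it must come first — holds.
OffsitePrep can't start before 10am — holds.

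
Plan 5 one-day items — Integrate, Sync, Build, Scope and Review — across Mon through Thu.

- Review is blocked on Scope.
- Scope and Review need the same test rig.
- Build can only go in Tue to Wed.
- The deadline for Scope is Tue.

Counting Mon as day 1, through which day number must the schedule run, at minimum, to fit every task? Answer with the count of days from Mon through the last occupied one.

2 days

The precedence chain requires at least 2 distinct days.
2 works (last occupied day: Tue): for example Integrate=Mon; Build=Tue; Review=Tue; Sync=Mon; Scope=Mon.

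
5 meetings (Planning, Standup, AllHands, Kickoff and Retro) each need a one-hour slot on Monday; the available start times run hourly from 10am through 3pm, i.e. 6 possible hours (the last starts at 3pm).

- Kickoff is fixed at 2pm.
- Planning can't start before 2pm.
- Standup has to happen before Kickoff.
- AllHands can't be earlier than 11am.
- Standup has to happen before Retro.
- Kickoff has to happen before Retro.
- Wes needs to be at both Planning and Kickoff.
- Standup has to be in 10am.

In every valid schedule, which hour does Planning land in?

Planning's window is 2pm–3pm.
Kickoff is fixed at 2pm, and Planning can't share a hour with Kickoff.
So Planning must be 3pm.

3pm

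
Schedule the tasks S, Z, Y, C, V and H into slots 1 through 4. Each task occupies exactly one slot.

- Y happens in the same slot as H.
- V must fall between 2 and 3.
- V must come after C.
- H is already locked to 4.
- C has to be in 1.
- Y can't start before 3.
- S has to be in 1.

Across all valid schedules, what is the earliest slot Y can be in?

Y is available from 3; Y must be in the same slot as H, which can't be before 4, so Y is at least 4.
Y at 4 is achievable: H -> 4; S -> 1; Y -> 4; Z -> 1; V -> 2; C -> 1.

4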